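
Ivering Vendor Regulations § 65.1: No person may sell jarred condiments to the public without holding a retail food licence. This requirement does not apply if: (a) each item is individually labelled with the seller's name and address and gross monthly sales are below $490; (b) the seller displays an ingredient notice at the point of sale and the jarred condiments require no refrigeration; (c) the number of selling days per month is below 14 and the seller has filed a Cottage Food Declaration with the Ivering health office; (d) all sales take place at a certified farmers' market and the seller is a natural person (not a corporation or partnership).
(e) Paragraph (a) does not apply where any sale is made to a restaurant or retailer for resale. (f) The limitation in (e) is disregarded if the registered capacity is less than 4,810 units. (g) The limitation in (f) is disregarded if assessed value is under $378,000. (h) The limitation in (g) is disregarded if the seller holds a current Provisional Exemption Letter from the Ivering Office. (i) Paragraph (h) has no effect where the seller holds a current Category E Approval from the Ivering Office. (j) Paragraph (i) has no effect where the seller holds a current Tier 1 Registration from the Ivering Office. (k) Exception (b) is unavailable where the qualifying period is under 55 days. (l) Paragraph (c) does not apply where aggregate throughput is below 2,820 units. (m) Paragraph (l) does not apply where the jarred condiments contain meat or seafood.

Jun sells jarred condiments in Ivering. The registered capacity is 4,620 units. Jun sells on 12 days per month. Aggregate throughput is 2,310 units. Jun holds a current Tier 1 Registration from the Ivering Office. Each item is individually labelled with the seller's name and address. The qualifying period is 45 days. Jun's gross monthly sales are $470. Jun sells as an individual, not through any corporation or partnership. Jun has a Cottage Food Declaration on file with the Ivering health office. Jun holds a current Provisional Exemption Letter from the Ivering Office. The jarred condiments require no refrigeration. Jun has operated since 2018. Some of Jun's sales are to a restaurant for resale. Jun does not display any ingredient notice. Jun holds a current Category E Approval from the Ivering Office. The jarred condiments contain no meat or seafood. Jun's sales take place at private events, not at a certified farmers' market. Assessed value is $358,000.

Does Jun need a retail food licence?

No — exception (a) applies; Jun is not required to hold a retail food licence.

All of (a)'s requirements are met (items are individually labelled; gross monthly sales are $470, below the $490 limit). As to paragraphs (e)–(j): (e) would limit (a) — some sales are to a restaurant for resale — but (f) sets (e) aside: (f) operates against (e): the registered capacity is 4,620 units, less than the 4,810 units limit. (g) operates (assessed value is $358,000, under the $378,000 limit), but yields to (h): (h) is triggered — a current Provisional Exemption Letter is held. (i) would limit (h) — a current Category E Approval is held — but (j) sets (i) aside: (j) is engaged — a current Tier 1 Registration is held. (a) remains available.
Exception (b) does not apply: no ingredient notice is displayed.
Exception (c) is satisfied on its face — the number of selling days per month is 12, below the 14 limit; a Cottage Food Declaration is on file. However, paragraphs (l)–(m) must be considered: (l) applies — aggregate throughput is 2,310 units, below the 2,820 units limit. (m), which would lift (l), does not operate here — the jarred condiments contain no meat or seafood. So (c) is unavailable.
Exception (d) does not apply: sales are at private events, not a certified farmers' market.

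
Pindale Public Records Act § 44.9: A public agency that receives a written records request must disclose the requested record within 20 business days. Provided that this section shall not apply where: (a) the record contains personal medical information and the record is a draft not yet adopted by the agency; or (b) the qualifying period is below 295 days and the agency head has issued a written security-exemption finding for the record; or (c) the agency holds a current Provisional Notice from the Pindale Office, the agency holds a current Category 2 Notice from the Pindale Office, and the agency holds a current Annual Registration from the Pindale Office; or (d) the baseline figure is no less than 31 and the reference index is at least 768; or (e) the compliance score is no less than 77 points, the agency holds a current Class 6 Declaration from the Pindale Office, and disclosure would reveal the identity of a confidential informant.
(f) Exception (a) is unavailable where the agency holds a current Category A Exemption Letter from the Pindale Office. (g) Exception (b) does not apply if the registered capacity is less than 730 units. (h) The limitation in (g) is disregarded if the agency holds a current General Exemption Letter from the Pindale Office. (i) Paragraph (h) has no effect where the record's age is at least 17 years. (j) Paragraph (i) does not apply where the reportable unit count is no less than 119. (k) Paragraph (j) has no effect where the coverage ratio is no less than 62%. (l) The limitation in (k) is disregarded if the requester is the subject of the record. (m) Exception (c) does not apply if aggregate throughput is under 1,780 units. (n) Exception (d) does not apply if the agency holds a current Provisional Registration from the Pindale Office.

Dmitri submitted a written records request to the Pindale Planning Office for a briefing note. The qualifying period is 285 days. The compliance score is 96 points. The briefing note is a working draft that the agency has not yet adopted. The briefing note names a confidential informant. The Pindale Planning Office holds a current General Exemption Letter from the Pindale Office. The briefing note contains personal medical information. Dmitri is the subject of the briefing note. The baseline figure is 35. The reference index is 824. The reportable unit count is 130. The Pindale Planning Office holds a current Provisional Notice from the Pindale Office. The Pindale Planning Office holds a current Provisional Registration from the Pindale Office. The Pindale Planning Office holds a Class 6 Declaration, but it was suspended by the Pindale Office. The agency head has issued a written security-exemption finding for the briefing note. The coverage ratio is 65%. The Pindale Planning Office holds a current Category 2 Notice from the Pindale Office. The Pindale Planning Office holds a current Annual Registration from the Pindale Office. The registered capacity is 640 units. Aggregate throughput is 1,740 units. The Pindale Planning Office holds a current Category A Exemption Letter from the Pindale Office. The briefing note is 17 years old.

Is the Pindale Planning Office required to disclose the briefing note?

No — exception (b) applies; the Pindale Planning Office is not required to disclose the briefing note.

Exception (a)'s conditions are all satisfied: the briefing note contains personal medical information; the briefing note is an unadopted draft. Turning to paragraph (f): (f) operates against (a): a current Category A Exemption Letter is held. Exception (a) does not apply.
All of (b)'s requirements are met (the qualifying period is 285 days, below the 295 days limit; a written security-exemption finding has been issued). Considering the limiting provisions: (g) is engaged (the registered capacity is 640 units, less than the 730 units limit), but is overridden by (h): (h) applies — a current General Exemption Letter is held. (i) would limit (h) — the record's age is 17 years, meeting the 17 years threshold — but (j) sets (i) aside: (j) is engaged — the reportable unit count is 130, meeting the 119 threshold. (k) applies (the coverage ratio is 65%, meeting the 62% threshold), but yields to (l): (l) operates against (k): Dmitri is the subject of the briefing note. So (b) applies.
Exception (c)'s conditions are all satisfied: a current Provisional Notice is held; a current Category 2 Notice is held; a current Annual Registration is held. Turning to paragraph (m): (m) operates against (c): aggregate throughput is 1,740 units, under the 1,780 units limit. Exception (c) does not apply.
Exception (d): the baseline figure is 35, meeting the 31 threshold; the reference index is 824, meeting the 768 threshold — every condition holds. However, paragraph (n) must be considered: (n) is triggered — a current Provisional Registration is held. So (d) is unavailable.
Exception (e) requires that the agency holds a current Class 6 Declaration from the Pindale Office; but the Class 6 Declaration is not current, so (e) is unavailable.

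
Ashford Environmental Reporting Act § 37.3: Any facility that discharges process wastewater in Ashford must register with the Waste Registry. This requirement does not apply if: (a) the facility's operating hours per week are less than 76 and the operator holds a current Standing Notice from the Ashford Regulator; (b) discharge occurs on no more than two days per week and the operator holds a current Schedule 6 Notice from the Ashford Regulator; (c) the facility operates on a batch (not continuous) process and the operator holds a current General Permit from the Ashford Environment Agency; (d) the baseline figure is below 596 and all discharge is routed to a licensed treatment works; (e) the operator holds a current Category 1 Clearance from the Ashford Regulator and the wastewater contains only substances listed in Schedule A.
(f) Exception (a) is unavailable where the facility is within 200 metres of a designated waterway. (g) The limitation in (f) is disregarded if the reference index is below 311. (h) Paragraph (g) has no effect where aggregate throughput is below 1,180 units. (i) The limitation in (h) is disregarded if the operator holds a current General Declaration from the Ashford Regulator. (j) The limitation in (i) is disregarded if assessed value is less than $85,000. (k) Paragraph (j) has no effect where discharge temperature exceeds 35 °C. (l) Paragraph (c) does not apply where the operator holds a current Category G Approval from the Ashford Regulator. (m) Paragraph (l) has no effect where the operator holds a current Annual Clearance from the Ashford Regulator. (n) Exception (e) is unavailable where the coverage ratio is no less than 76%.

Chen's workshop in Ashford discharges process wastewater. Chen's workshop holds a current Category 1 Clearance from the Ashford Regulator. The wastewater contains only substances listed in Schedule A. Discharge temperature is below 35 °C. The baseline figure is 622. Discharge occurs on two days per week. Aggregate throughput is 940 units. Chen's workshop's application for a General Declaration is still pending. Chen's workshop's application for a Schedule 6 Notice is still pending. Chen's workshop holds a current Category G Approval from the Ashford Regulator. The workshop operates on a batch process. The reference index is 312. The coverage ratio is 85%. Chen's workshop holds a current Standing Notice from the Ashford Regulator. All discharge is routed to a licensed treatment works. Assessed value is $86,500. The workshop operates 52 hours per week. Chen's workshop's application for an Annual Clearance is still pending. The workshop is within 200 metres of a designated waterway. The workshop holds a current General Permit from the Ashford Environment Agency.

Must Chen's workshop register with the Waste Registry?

Exception (a)'s conditions are all satisfied: the facility's operating hours per week are 52, less than the 76 limit; a current Standing Notice is held. However, paragraphs (f)–(k) must be considered: (f) operates against (a): the workshop is within 200 m of a designated waterway. (g) is not engaged (the reference index is 312, not below 311), so (f) stands. (a) is therefore removed.
Exception (b) requires that the operator holds a current Schedule 6 Notice from the Ashford Regulator; but no current Schedule 6 Notice is held, so (b) is unavailable.
Exception (c)'s conditions are all satisfied: the facility operates on a batch process; a current General Permit is held. But: (l) operates against (c): a current Category G Approval is held. (m) is not triggered (there is no Annual Clearance in force), so (l) stands. So (c) is unavailable.
Exception (d) does not apply: the baseline figure is 622, not below 596.
Exception (e) is satisfied on its face — a current Category 1 Clearance is held; the wastewater is Schedule-A-only. But applying paragraph (n): (n) applies — the coverage ratio is 85%, meeting the 76% threshold. So (e) is unavailable.
No exception applies. The general rule governs.

Yes — Chen's workshop must register with the Waste Registry.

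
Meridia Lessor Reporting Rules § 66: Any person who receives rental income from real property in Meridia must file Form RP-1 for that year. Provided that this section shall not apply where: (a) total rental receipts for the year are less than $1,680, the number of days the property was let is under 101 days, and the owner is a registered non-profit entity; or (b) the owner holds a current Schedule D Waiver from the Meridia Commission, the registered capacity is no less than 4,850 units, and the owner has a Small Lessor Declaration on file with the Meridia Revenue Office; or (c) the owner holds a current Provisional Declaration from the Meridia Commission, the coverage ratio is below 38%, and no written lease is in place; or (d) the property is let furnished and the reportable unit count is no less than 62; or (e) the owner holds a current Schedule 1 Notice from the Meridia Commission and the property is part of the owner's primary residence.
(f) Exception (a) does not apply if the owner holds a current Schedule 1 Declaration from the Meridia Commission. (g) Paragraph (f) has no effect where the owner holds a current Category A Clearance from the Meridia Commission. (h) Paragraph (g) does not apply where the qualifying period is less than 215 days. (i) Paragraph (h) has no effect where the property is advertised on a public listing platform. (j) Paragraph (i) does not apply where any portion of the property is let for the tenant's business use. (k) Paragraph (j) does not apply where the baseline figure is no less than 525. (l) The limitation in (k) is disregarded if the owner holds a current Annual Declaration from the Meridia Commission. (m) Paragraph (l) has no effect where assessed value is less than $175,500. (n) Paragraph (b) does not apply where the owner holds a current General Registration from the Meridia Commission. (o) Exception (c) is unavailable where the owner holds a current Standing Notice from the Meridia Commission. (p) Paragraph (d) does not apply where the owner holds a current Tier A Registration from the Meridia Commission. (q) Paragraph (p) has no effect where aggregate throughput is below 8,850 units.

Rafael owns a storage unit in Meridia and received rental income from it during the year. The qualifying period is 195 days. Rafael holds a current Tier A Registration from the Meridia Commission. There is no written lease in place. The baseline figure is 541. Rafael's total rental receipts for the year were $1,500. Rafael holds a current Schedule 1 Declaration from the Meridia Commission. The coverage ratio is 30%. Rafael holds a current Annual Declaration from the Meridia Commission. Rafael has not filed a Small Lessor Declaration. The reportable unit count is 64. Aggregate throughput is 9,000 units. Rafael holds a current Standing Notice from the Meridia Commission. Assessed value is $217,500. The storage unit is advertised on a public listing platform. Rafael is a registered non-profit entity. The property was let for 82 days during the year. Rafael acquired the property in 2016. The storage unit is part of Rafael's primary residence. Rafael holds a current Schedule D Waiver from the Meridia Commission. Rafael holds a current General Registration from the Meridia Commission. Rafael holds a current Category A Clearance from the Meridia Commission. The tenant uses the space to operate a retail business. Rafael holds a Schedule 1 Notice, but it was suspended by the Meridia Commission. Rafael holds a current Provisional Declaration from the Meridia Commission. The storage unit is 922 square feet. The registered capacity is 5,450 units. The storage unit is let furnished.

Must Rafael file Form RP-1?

Yes — Rafael must file Form RP-1.

Exception (a): total rental receipts for the year are $1,500, less than the $1,680 limit; the number of days the property was let is 82 days, under the 101 days limit; Rafael is a registered non-profit — every condition holds. But: (f) operates — a current Schedule 1 Declaration is held. (g) is engaged (a current Category A Clearance is held), but is set aside by (h): (h) applies — the qualifying period is 195 days, less than the 215 days limit. (i) would limit (h) — the property is publicly advertised — but (j) sets (i) aside: (j) is engaged — the space is let for business use. (k) is engaged (the baseline figure is 541, meeting the 525 threshold), but is displaced by (l): (l) is engaged — a current Annual Declaration is held. (m), which would lift (l), is not engaged — assessed value is $217,500, not less than $175,500. (a) is therefore removed.
Exception (b) fails — no Small Lessor Declaration is on file.
Exception (c)'s conditions are all satisfied: a current Provisional Declaration is held; the coverage ratio is 30%, below the 38% limit; there is no written lease. Turning to paragraph (o): (o) operates against (c): a current Standing Notice is held. So (c) is unavailable.
Exception (d) is satisfied on its face — the property is let furnished; the reportable unit count is 64, meeting the 62 threshold. But: (p) is engaged — a current Tier A Registration is held. (q) is not triggered (aggregate throughput is 9,000 units, not below 8,850 units), so (p) stands. Exception (d) does not apply.
Exception (e) does not apply: the Schedule 1 Notice is not current.
No exception is made out. Rafael falls within the general rule.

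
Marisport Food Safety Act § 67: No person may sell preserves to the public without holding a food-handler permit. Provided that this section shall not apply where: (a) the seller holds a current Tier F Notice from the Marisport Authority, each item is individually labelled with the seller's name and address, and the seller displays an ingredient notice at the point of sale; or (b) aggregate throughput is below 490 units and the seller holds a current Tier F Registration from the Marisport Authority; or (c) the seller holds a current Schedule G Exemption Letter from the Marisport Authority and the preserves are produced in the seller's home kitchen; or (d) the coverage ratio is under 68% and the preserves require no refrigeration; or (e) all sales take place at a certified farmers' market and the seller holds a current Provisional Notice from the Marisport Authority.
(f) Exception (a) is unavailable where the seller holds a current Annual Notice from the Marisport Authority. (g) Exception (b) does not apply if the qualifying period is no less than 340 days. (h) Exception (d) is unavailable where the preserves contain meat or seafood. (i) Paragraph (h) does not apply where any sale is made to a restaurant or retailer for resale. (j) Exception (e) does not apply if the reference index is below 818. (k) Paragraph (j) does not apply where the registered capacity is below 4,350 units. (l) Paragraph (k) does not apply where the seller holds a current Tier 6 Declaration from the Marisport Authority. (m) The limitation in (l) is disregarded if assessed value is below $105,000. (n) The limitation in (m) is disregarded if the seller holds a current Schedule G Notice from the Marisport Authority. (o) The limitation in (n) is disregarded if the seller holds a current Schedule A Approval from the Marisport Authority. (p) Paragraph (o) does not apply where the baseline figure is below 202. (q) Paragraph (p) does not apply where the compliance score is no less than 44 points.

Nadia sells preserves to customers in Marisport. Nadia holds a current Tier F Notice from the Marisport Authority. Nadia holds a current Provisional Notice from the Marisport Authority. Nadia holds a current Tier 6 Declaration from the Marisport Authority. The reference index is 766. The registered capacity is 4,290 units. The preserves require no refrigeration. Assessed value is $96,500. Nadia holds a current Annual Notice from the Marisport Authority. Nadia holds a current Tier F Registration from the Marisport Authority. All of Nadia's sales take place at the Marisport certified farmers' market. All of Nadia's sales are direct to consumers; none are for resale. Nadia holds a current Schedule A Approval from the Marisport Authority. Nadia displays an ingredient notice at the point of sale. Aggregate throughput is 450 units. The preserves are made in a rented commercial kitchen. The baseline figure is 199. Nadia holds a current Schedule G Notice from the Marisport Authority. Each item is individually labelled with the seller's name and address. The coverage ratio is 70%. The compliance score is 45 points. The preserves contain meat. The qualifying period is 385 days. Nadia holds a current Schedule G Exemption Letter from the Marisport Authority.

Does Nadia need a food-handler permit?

No — exception (e) applies; Nadia is not required to hold a food-handler permit.

Exception (a)'s conditions are all satisfied: a current Tier F Notice is held; items are individually labelled; an ingredient notice is displayed. But applying paragraph (f): (f) operates against (a): a current Annual Notice is held. (a) is therefore removed.
All of (b)'s requirements are met (aggregate throughput is 450 units, below the 490 units limit; a current Tier F Registration is held). However, paragraph (g) must be considered: (g) operates against (b): the qualifying period is 385 days, meeting the 340 days threshold. Exception (b) does not apply.
Exception (c) does not apply: the preserves are made in a commercial kitchen, not a home kitchen.
Exception (d) requires that the coverage ratio is under 68%; but the coverage ratio is 70%, not under 68%, so (d) is unavailable.
Exception (e)'s conditions are all satisfied: all sales are at a certified farmers' market; a current Provisional Notice is held. Under paragraphs (j)–(q): (j) would limit (e) — the reference index is 766, below the 818 limit — but (k) sets (j) aside: (k) operates — the registered capacity is 4,290 units, below the 4,350 units limit. (l) would limit (k) — a current Tier 6 Declaration is held — but (m) sets (l) aside: (m) operates — assessed value is $96,500, below the $105,000 limit. (n) operates (a current Schedule G Notice is held), but is displaced by (o): (o) operates against (n): a current Schedule A Approval is held. (p) would limit (o) — the baseline figure is 199, below the 202 limit — but (q) sets (p) aside: (q) operates — the compliance score is 45 points, meeting the 44 points threshold. So (e) applies.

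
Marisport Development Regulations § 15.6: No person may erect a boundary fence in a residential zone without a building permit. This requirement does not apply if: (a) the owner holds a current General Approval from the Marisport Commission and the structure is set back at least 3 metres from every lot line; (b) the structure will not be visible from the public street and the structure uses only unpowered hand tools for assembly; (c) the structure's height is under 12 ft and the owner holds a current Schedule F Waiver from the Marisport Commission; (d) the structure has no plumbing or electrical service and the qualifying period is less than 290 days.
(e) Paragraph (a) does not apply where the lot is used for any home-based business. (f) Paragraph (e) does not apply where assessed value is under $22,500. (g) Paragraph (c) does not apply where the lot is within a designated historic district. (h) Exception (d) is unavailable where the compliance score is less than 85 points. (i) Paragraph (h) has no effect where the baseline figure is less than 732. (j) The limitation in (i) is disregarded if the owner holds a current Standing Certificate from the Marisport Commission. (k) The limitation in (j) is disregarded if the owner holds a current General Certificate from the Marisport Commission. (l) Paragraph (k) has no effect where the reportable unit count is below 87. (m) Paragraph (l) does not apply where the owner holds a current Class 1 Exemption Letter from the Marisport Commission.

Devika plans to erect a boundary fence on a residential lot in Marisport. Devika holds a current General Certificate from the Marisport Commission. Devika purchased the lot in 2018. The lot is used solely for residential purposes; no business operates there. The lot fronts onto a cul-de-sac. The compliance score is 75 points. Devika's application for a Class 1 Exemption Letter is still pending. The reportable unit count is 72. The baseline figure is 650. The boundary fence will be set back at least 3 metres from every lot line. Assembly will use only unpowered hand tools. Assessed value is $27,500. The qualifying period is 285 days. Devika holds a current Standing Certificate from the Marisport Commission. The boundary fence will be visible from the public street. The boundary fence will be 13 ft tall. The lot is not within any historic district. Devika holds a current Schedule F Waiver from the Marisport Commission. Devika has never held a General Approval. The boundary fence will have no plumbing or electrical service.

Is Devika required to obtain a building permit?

Exception (a) requires that the owner holds a current General Approval from the Marisport Commission; but the General Approval is not current, so (a) is unavailable.
Exception (b) fails — the structure will be visible from the street.
Exception (c) requires that the structure's height is under 12 ft; but the structure's height is 13 ft, not under 12 ft, so (c) is unavailable.
All of (d)'s requirements are met (there is no plumbing or electrical service; the qualifying period is 285 days, less than the 290 days limit). But: (h) applies — the compliance score is 75 points, less than the 85 points limit. (i) operates (the baseline figure is 650, less than the 732 limit), but yields to (j): (j) is triggered — a current Standing Certificate is held. (k) would limit (j) — a current General Certificate is held — but (l) sets (k) aside: (l) applies — the reportable unit count is 72, below the 87 limit. (m) is not triggered (there is no Class 1 Exemption Letter in force), so (l) stands. So (d) is unavailable.
No exception displaces § 15.6.

Yes — Devika must obtain a building permit.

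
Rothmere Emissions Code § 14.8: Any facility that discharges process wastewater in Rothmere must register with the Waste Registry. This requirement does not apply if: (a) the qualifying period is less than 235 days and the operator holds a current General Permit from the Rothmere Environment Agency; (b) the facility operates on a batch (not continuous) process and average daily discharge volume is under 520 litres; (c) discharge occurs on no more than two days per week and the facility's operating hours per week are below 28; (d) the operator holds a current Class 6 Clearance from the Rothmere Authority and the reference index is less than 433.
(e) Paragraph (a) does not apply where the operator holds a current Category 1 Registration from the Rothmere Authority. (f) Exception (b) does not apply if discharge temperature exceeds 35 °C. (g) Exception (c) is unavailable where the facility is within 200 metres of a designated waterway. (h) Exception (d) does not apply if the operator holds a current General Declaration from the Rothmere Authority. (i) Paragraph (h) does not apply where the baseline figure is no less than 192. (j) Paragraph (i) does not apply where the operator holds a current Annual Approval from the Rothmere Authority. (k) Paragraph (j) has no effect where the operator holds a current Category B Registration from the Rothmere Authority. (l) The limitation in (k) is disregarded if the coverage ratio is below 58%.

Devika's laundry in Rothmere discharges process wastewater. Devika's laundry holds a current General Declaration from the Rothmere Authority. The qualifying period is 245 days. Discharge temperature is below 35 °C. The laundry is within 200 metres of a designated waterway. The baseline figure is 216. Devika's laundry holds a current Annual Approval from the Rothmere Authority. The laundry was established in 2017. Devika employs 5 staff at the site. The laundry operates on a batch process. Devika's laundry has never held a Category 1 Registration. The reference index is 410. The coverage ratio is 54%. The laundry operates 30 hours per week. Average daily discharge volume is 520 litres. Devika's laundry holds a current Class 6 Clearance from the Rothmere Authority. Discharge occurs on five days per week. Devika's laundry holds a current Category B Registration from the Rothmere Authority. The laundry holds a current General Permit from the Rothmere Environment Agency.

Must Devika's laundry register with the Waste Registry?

Exception (a) fails — the qualifying period is 245 days, not less than 235 days.
Exception (b) fails — average daily discharge volume is 520 litres, not under 520 litres.
Exception (c) does not apply: discharge occurs on five days per week.
All of (d)'s requirements are met (a current Class 6 Clearance is held; the reference index is 410, less than the 433 limit). However, paragraphs (h)–(l) must be considered: (h) operates against (d): a current General Declaration is held. (i) would limit (h) — the baseline figure is 216, meeting the 192 threshold — but (j) sets (i) aside: (j) operates against (i): a current Annual Approval is held. (k) is engaged (a current Category B Registration is held), but is itself disapplied by (l): (l) is engaged — the coverage ratio is 54%, below the 58% limit. Exception (d) does not apply.
No exception displaces § 14.8.

Yes — Devika's laundry must register with the Waste Registry.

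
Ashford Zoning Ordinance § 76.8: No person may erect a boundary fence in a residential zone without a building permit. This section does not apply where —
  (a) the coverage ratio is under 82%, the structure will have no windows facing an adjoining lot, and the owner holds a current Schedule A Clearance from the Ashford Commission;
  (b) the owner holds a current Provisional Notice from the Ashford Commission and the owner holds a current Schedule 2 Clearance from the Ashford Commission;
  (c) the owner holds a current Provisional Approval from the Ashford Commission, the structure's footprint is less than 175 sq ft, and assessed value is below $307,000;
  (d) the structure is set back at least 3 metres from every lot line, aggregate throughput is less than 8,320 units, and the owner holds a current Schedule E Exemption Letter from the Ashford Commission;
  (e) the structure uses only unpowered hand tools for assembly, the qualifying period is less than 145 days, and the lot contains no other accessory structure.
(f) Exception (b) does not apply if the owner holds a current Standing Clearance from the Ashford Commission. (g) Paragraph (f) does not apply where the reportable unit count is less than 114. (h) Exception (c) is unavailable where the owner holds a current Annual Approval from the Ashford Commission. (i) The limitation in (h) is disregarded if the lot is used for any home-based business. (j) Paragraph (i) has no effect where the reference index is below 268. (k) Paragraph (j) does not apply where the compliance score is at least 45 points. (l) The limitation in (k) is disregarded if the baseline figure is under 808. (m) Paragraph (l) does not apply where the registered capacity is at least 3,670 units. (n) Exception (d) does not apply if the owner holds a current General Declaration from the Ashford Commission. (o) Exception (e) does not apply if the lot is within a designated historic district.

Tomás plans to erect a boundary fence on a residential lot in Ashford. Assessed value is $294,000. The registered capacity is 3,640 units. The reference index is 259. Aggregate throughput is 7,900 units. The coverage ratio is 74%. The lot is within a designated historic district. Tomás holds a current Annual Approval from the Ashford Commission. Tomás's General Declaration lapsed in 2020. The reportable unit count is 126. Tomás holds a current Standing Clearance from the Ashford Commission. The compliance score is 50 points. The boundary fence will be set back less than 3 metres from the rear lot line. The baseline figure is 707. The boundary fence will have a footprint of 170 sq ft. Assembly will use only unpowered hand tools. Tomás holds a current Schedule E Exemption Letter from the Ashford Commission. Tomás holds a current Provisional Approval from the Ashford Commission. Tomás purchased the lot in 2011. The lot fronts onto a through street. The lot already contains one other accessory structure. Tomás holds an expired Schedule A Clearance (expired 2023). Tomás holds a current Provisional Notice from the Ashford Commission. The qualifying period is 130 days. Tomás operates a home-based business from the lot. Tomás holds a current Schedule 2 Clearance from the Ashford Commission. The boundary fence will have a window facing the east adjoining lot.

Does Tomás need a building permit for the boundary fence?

Yes — Tomás must obtain a building permit.

Exception (a) requires that the structure will have no windows facing an adjoining lot; but a window faces an adjoining lot, so (a) is unavailable.
All of (b)'s requirements are met (a current Provisional Notice is held; a current Schedule 2 Clearance is held). But: (f) operates — a current Standing Clearance is held. (g), which would lift (f), is inapplicable — the reportable unit count is 126, not less than 114. Exception (b) does not apply.
All of (c)'s requirements are met (a current Provisional Approval is held; the structure's footprint is 170 sq ft, less than the 175 sq ft limit; assessed value is $294,000, below the $307,000 limit). However, paragraphs (h)–(m) must be considered: (h) applies — a current Annual Approval is held. (i) would limit (h) — a home-based business operates on the lot — but (j) sets (i) aside: (j) operates — the reference index is 259, below the 268 limit. (k) operates (the compliance score is 50 points, meeting the 45 points threshold), but yields to (l): (l) is engaged — the baseline figure is 707, under the 808 limit. (m) does not operate here (the registered capacity is 3,640 units, short of 3,670 units), so (l) stands. (c) is therefore removed.
Exception (d) fails — the rear setback is under 3 m.
Exception (e) fails — the lot already has another accessory structure.
No exception is made out. Tomás falls within the general rule.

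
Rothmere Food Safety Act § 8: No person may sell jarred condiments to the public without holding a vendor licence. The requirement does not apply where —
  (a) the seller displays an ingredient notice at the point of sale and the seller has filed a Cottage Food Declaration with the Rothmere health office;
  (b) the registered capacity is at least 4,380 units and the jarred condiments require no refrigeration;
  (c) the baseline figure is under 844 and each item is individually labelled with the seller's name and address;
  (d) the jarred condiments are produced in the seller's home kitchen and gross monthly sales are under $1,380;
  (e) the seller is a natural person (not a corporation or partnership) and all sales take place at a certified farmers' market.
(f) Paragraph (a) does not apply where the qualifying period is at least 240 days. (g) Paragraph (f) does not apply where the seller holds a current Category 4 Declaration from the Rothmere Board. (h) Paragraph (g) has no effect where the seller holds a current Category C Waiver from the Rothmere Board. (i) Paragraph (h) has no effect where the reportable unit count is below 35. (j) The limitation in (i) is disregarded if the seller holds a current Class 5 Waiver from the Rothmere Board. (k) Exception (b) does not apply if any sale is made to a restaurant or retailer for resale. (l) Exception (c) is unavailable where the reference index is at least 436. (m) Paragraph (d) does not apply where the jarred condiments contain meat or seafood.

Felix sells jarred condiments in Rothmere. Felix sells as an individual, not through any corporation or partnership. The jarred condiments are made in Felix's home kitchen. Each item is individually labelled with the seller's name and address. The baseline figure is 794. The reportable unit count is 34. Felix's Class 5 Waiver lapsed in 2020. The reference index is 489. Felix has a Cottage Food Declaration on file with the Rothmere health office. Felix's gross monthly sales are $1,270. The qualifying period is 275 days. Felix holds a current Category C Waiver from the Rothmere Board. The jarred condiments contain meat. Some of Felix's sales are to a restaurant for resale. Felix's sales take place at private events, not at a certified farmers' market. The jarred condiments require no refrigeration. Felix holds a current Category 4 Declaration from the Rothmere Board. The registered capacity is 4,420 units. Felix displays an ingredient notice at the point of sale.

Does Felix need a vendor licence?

Exception (a)'s conditions are all satisfied: an ingredient notice is displayed; a Cottage Food Declaration is on file. As to paragraphs (f)–(j): (f) is triggered (the qualifying period is 275 days, meeting the 240 days threshold), but is set aside by (g): (g) operates against (f): a current Category 4 Declaration is held. (h) would limit (g) — a current Category C Waiver is held — but (i) sets (h) aside: (i) operates against (h): the reportable unit count is 34, below the 35 limit. (j) is not engaged (there is no Class 5 Waiver in force), so (i) stands. (a) remains available.
Exception (b) is satisfied on its face — the registered capacity is 4,420 units, meeting the 4,380 units threshold; the jarred condiments are shelf-stable. But applying paragraph (k): (k) operates against (b): some sales are to a restaurant for resale. (b) is therefore removed.
All of (c)'s requirements are met (the baseline figure is 794, under the 844 limit; items are individually labelled). But applying paragraph (l): (l) applies — the reference index is 489, meeting the 436 threshold. Exception (c) does not apply.
Exception (d): the jarred condiments are home-kitchen produced; gross monthly sales are $1,270, under the $1,380 limit — every condition holds. However, paragraph (m) must be considered: (m) is triggered — the jarred condiments contain meat. So (d) is unavailable.
Exception (e) fails — sales are at private events, not a certified farmers' market.

No — exception (a) applies; Felix is not required to hold a vendor licence.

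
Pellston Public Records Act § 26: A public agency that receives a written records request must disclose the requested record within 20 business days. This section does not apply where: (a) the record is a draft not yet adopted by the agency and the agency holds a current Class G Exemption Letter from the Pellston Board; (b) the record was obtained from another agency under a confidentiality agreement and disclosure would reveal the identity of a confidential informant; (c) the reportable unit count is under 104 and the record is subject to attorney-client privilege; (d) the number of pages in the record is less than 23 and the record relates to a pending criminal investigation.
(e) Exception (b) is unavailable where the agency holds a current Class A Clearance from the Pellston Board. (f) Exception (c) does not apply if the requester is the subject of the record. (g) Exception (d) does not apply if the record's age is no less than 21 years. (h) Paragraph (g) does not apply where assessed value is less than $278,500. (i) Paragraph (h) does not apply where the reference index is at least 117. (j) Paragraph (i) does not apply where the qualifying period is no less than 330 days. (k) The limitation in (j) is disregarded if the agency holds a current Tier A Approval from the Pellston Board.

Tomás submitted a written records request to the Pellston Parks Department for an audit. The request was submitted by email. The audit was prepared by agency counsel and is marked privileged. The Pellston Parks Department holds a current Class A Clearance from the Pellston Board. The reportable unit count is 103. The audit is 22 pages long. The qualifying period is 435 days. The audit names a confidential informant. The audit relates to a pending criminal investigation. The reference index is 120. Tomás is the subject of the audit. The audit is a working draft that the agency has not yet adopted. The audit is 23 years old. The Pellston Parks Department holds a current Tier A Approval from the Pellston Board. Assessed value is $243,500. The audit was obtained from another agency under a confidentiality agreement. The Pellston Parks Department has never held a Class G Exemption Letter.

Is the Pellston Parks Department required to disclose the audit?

Exception (a) does not apply: the Class G Exemption Letter is not current.
Exception (b) is satisfied on its face — the audit was obtained under a confidentiality agreement; the audit names a confidential informant. But applying paragraph (e): (e) is triggered — a current Class A Clearance is held. Exception (b) does not apply.
Exception (c): the reportable unit count is 103, under the 104 limit; the audit is privileged — every condition holds. But: (f) is triggered — Tomás is the subject of the audit. (c) is therefore removed.
Exception (d): the number of pages in the record is 22, less than the 23 limit; the audit relates to a pending investigation — every condition holds. However, paragraphs (g)–(k) must be considered: (g) operates against (d): the record's age is 23 years, meeting the 21 years threshold. (h) operates (assessed value is $243,500, less than the $278,500 limit), but yields to (i): (i) applies — the reference index is 120, meeting the 117 threshold. (j) would limit (i) — the qualifying period is 435 days, meeting the 330 days threshold — but (k) sets (j) aside: (k) is triggered — a current Tier A Approval is held. Exception (d) does not apply.
No exception displaces § 26.

Yes — the Pellston Parks Department must disclose the audit.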